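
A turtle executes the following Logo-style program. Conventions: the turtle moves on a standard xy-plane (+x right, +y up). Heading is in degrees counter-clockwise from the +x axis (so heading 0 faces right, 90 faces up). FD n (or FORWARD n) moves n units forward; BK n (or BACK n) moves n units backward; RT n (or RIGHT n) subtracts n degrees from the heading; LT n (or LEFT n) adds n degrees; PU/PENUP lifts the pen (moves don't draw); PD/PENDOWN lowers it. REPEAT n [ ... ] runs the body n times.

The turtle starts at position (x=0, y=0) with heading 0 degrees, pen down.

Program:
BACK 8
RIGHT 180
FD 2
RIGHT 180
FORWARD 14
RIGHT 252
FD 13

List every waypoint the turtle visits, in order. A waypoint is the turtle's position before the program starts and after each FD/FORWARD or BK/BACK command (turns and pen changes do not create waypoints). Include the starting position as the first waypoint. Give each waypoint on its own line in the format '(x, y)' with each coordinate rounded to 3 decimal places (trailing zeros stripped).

Answer: (0, 0)
(-8, 0)
(-10, 0)
(4, 0)
(-0.017, 12.364)

Derivation:
Executing turtle program step by step:
Start: pos=(0,0), heading=0, pen down
BK 8: (0,0) -> (-8,0) [heading=0, draw]
RT 180: heading 0 -> 180
FD 2: (-8,0) -> (-10,0) [heading=180, draw]
RT 180: heading 180 -> 0
FD 14: (-10,0) -> (4,0) [heading=0, draw]
RT 252: heading 0 -> 108
FD 13: (4,0) -> (-0.017,12.364) [heading=108, draw]
Final: pos=(-0.017,12.364), heading=108, 4 segment(s) drawn
Waypoints (5 total):
(0, 0)
(-8, 0)
(-10, 0)
(4, 0)
(-0.017, 12.364)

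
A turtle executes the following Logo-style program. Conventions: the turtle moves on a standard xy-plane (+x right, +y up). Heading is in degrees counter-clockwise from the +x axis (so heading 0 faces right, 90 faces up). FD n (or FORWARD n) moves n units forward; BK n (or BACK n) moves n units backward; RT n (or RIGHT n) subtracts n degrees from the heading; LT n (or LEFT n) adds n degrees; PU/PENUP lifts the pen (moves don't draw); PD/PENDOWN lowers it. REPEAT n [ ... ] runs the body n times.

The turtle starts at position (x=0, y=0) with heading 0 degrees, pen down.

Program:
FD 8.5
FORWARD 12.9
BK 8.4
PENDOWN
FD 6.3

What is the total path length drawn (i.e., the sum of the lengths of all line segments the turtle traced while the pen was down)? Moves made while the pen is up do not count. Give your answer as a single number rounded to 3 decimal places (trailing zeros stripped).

Answer: 36.1

Derivation:
Executing turtle program step by step:
Start: pos=(0,0), heading=0, pen down
FD 8.5: (0,0) -> (8.5,0) [heading=0, draw]
FD 12.9: (8.5,0) -> (21.4,0) [heading=0, draw]
BK 8.4: (21.4,0) -> (13,0) [heading=0, draw]
PD: pen down
FD 6.3: (13,0) -> (19.3,0) [heading=0, draw]
Final: pos=(19.3,0), heading=0, 4 segment(s) drawn

Segment lengths:
  seg 1: (0,0) -> (8.5,0), length = 8.5
  seg 2: (8.5,0) -> (21.4,0), length = 12.9
  seg 3: (21.4,0) -> (13,0), length = 8.4
  seg 4: (13,0) -> (19.3,0), length = 6.3
Total = 36.1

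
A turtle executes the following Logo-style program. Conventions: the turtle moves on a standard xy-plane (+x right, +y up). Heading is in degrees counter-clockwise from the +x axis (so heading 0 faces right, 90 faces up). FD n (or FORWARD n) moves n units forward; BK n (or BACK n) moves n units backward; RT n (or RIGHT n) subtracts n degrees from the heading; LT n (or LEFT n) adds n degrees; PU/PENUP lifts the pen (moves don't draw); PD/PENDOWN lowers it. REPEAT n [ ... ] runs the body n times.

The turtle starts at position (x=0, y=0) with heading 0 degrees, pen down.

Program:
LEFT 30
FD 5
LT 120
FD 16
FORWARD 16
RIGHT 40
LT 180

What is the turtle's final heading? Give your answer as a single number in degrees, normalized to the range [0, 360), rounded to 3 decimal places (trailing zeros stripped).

Answer: 290

Derivation:
Executing turtle program step by step:
Start: pos=(0,0), heading=0, pen down
LT 30: heading 0 -> 30
FD 5: (0,0) -> (4.33,2.5) [heading=30, draw]
LT 120: heading 30 -> 150
FD 16: (4.33,2.5) -> (-9.526,10.5) [heading=150, draw]
FD 16: (-9.526,10.5) -> (-23.383,18.5) [heading=150, draw]
RT 40: heading 150 -> 110
LT 180: heading 110 -> 290
Final: pos=(-23.383,18.5), heading=290, 3 segment(s) drawn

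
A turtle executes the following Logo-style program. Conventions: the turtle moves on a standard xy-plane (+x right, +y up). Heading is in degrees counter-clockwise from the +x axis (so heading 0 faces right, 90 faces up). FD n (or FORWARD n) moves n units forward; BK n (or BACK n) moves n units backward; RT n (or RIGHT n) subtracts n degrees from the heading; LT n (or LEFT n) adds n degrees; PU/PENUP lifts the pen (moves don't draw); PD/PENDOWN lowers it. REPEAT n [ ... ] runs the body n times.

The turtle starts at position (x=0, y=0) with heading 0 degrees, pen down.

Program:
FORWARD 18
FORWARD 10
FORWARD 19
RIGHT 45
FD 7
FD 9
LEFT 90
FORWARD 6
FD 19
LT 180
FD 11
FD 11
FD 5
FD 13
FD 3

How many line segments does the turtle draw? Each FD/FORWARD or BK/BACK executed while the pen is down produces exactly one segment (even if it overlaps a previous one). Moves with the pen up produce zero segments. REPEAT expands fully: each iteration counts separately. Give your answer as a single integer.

Executing turtle program step by step:
Start: pos=(0,0), heading=0, pen down
FD 18: (0,0) -> (18,0) [heading=0, draw]
FD 10: (18,0) -> (28,0) [heading=0, draw]
FD 19: (28,0) -> (47,0) [heading=0, draw]
RT 45: heading 0 -> 315
FD 7: (47,0) -> (51.95,-4.95) [heading=315, draw]
FD 9: (51.95,-4.95) -> (58.314,-11.314) [heading=315, draw]
LT 90: heading 315 -> 45
FD 6: (58.314,-11.314) -> (62.556,-7.071) [heading=45, draw]
FD 19: (62.556,-7.071) -> (75.991,6.364) [heading=45, draw]
LT 180: heading 45 -> 225
FD 11: (75.991,6.364) -> (68.213,-1.414) [heading=225, draw]
FD 11: (68.213,-1.414) -> (60.435,-9.192) [heading=225, draw]
FD 5: (60.435,-9.192) -> (56.899,-12.728) [heading=225, draw]
FD 13: (56.899,-12.728) -> (47.707,-21.92) [heading=225, draw]
FD 3: (47.707,-21.92) -> (45.586,-24.042) [heading=225, draw]
Final: pos=(45.586,-24.042), heading=225, 12 segment(s) drawn
Segments drawn: 12

Answer: 12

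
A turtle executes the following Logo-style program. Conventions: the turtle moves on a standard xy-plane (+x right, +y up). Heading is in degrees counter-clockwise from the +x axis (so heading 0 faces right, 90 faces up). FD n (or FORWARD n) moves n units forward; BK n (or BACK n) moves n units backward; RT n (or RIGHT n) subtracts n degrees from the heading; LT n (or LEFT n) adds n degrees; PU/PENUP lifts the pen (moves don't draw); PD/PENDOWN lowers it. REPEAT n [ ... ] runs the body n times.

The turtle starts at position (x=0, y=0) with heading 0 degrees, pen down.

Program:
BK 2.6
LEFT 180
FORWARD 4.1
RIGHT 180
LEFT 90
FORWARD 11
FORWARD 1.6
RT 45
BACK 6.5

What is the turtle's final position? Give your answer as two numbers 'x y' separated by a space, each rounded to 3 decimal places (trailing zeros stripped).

Executing turtle program step by step:
Start: pos=(0,0), heading=0, pen down
BK 2.6: (0,0) -> (-2.6,0) [heading=0, draw]
LT 180: heading 0 -> 180
FD 4.1: (-2.6,0) -> (-6.7,0) [heading=180, draw]
RT 180: heading 180 -> 0
LT 90: heading 0 -> 90
FD 11: (-6.7,0) -> (-6.7,11) [heading=90, draw]
FD 1.6: (-6.7,11) -> (-6.7,12.6) [heading=90, draw]
RT 45: heading 90 -> 45
BK 6.5: (-6.7,12.6) -> (-11.296,8.004) [heading=45, draw]
Final: pos=(-11.296,8.004), heading=45, 5 segment(s) drawn

Answer: -11.296 8.004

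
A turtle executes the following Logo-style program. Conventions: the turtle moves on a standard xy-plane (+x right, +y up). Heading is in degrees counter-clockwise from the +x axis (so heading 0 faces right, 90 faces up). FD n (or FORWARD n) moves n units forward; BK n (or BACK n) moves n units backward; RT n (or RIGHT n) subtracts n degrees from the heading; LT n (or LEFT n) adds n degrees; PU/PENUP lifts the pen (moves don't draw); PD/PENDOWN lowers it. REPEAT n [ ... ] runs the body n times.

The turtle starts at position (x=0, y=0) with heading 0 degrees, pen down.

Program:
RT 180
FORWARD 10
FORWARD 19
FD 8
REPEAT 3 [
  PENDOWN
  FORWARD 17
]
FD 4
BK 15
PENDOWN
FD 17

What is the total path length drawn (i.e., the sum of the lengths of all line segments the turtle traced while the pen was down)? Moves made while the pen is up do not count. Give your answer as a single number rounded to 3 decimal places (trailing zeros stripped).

Answer: 124

Derivation:
Executing turtle program step by step:
Start: pos=(0,0), heading=0, pen down
RT 180: heading 0 -> 180
FD 10: (0,0) -> (-10,0) [heading=180, draw]
FD 19: (-10,0) -> (-29,0) [heading=180, draw]
FD 8: (-29,0) -> (-37,0) [heading=180, draw]
REPEAT 3 [
  -- iteration 1/3 --
  PD: pen down
  FD 17: (-37,0) -> (-54,0) [heading=180, draw]
  -- iteration 2/3 --
  PD: pen down
  FD 17: (-54,0) -> (-71,0) [heading=180, draw]
  -- iteration 3/3 --
  PD: pen down
  FD 17: (-71,0) -> (-88,0) [heading=180, draw]
]
FD 4: (-88,0) -> (-92,0) [heading=180, draw]
BK 15: (-92,0) -> (-77,0) [heading=180, draw]
PD: pen down
FD 17: (-77,0) -> (-94,0) [heading=180, draw]
Final: pos=(-94,0), heading=180, 9 segment(s) drawn

Segment lengths:
  seg 1: (0,0) -> (-10,0), length = 10
  seg 2: (-10,0) -> (-29,0), length = 19
  seg 3: (-29,0) -> (-37,0), length = 8
  seg 4: (-37,0) -> (-54,0), length = 17
  seg 5: (-54,0) -> (-71,0), length = 17
  seg 6: (-71,0) -> (-88,0), length = 17
  seg 7: (-88,0) -> (-92,0), length = 4
  seg 8: (-92,0) -> (-77,0), length = 15
  seg 9: (-77,0) -> (-94,0), length = 17
Total = 124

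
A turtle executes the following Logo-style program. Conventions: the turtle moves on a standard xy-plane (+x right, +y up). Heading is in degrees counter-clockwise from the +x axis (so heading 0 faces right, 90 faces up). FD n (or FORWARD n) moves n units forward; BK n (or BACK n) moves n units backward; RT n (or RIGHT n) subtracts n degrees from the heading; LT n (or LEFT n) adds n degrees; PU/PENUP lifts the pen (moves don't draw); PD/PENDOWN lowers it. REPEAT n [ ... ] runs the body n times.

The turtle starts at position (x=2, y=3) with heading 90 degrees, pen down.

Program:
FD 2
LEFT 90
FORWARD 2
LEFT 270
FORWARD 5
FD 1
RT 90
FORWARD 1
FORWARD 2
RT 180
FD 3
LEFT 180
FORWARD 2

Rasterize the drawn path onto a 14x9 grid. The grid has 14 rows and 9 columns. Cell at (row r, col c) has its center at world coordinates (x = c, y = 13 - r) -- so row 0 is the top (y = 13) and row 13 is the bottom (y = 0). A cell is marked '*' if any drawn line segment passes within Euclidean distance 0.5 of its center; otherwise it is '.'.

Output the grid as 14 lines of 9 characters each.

Segment 0: (2,3) -> (2,5)
Segment 1: (2,5) -> (0,5)
Segment 2: (0,5) -> (0,10)
Segment 3: (0,10) -> (0,11)
Segment 4: (0,11) -> (1,11)
Segment 5: (1,11) -> (3,11)
Segment 6: (3,11) -> (0,11)
Segment 7: (0,11) -> (2,11)

Answer: .........
.........
****.....
*........
*........
*........
*........
*........
***......
..*......
..*......
.........
.........
.........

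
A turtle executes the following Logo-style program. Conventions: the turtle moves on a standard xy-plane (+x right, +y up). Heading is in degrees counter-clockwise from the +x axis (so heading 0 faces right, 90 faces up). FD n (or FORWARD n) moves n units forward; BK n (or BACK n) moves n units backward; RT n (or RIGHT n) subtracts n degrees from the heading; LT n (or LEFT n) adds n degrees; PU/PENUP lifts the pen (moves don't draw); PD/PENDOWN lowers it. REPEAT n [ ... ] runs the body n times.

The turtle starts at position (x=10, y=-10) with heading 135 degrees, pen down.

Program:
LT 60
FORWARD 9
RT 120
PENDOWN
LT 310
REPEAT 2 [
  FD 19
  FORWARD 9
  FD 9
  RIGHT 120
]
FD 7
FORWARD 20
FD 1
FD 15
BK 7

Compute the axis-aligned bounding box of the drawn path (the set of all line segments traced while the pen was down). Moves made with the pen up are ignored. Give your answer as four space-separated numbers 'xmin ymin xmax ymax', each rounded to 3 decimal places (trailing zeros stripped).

Answer: -3.608 -33.552 34.84 3.308

Derivation:
Executing turtle program step by step:
Start: pos=(10,-10), heading=135, pen down
LT 60: heading 135 -> 195
FD 9: (10,-10) -> (1.307,-12.329) [heading=195, draw]
RT 120: heading 195 -> 75
PD: pen down
LT 310: heading 75 -> 25
REPEAT 2 [
  -- iteration 1/2 --
  FD 19: (1.307,-12.329) -> (18.527,-4.3) [heading=25, draw]
  FD 9: (18.527,-4.3) -> (26.683,-0.496) [heading=25, draw]
  FD 9: (26.683,-0.496) -> (34.84,3.308) [heading=25, draw]
  RT 120: heading 25 -> 265
  -- iteration 2/2 --
  FD 19: (34.84,3.308) -> (33.184,-15.62) [heading=265, draw]
  FD 9: (33.184,-15.62) -> (32.4,-24.586) [heading=265, draw]
  FD 9: (32.4,-24.586) -> (31.615,-33.552) [heading=265, draw]
  RT 120: heading 265 -> 145
]
FD 7: (31.615,-33.552) -> (25.881,-29.537) [heading=145, draw]
FD 20: (25.881,-29.537) -> (9.498,-18.065) [heading=145, draw]
FD 1: (9.498,-18.065) -> (8.679,-17.492) [heading=145, draw]
FD 15: (8.679,-17.492) -> (-3.608,-8.888) [heading=145, draw]
BK 7: (-3.608,-8.888) -> (2.126,-12.903) [heading=145, draw]
Final: pos=(2.126,-12.903), heading=145, 12 segment(s) drawn

Segment endpoints: x in {-3.608, 1.307, 2.126, 8.679, 9.498, 10, 18.527, 25.881, 26.683, 31.615, 32.4, 33.184, 34.84}, y in {-33.552, -29.537, -24.586, -18.065, -17.492, -15.62, -12.903, -12.329, -10, -8.888, -4.3, -0.496, 3.308}
xmin=-3.608, ymin=-33.552, xmax=34.84, ymax=3.308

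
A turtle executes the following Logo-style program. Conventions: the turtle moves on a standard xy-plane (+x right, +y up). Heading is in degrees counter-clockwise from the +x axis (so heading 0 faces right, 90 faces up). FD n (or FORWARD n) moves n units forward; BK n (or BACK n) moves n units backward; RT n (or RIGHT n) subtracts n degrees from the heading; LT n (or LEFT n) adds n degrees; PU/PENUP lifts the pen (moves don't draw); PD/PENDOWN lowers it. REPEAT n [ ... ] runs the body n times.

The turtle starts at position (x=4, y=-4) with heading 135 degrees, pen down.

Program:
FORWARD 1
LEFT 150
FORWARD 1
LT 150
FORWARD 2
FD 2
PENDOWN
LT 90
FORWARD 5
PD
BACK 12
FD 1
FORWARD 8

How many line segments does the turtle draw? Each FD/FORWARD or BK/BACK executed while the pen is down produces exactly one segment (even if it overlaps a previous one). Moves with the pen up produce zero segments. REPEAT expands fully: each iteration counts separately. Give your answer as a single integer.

Executing turtle program step by step:
Start: pos=(4,-4), heading=135, pen down
FD 1: (4,-4) -> (3.293,-3.293) [heading=135, draw]
LT 150: heading 135 -> 285
FD 1: (3.293,-3.293) -> (3.552,-4.259) [heading=285, draw]
LT 150: heading 285 -> 75
FD 2: (3.552,-4.259) -> (4.069,-2.327) [heading=75, draw]
FD 2: (4.069,-2.327) -> (4.587,-0.395) [heading=75, draw]
PD: pen down
LT 90: heading 75 -> 165
FD 5: (4.587,-0.395) -> (-0.243,0.899) [heading=165, draw]
PD: pen down
BK 12: (-0.243,0.899) -> (11.348,-2.207) [heading=165, draw]
FD 1: (11.348,-2.207) -> (10.383,-1.948) [heading=165, draw]
FD 8: (10.383,-1.948) -> (2.655,0.123) [heading=165, draw]
Final: pos=(2.655,0.123), heading=165, 8 segment(s) drawn
Segments drawn: 8

Answer: 8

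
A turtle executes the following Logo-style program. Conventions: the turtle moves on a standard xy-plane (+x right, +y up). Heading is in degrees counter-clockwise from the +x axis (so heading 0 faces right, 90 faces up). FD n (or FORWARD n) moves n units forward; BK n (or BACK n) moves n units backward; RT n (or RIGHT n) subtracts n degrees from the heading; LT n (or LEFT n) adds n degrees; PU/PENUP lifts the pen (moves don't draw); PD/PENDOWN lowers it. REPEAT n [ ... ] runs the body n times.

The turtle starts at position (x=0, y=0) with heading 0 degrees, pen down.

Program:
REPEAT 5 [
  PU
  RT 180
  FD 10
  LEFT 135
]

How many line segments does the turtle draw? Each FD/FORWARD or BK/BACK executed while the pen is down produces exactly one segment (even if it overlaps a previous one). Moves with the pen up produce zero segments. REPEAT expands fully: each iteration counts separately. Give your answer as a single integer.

Executing turtle program step by step:
Start: pos=(0,0), heading=0, pen down
REPEAT 5 [
  -- iteration 1/5 --
  PU: pen up
  RT 180: heading 0 -> 180
  FD 10: (0,0) -> (-10,0) [heading=180, move]
  LT 135: heading 180 -> 315
  -- iteration 2/5 --
  PU: pen up
  RT 180: heading 315 -> 135
  FD 10: (-10,0) -> (-17.071,7.071) [heading=135, move]
  LT 135: heading 135 -> 270
  -- iteration 3/5 --
  PU: pen up
  RT 180: heading 270 -> 90
  FD 10: (-17.071,7.071) -> (-17.071,17.071) [heading=90, move]
  LT 135: heading 90 -> 225
  -- iteration 4/5 --
  PU: pen up
  RT 180: heading 225 -> 45
  FD 10: (-17.071,17.071) -> (-10,24.142) [heading=45, move]
  LT 135: heading 45 -> 180
  -- iteration 5/5 --
  PU: pen up
  RT 180: heading 180 -> 0
  FD 10: (-10,24.142) -> (0,24.142) [heading=0, move]
  LT 135: heading 0 -> 135
]
Final: pos=(0,24.142), heading=135, 0 segment(s) drawn
Segments drawn: 0

Answer: 0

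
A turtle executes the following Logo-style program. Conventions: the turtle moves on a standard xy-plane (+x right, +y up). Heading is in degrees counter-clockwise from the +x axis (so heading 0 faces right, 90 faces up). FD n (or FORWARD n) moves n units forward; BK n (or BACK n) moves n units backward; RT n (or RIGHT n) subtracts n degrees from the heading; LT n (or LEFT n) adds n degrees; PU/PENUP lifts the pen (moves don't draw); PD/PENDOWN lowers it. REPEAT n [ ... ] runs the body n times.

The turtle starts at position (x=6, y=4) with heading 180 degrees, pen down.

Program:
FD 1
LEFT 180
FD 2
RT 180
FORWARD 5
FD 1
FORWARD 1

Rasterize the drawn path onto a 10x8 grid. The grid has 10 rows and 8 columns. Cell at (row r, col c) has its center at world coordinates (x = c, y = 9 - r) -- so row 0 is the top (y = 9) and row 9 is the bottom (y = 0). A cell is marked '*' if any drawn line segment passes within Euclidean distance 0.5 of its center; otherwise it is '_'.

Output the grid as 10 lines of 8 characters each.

Answer: ________
________
________
________
________
********
________
________
________
________

Derivation:
Segment 0: (6,4) -> (5,4)
Segment 1: (5,4) -> (7,4)
Segment 2: (7,4) -> (2,4)
Segment 3: (2,4) -> (1,4)
Segment 4: (1,4) -> (0,4)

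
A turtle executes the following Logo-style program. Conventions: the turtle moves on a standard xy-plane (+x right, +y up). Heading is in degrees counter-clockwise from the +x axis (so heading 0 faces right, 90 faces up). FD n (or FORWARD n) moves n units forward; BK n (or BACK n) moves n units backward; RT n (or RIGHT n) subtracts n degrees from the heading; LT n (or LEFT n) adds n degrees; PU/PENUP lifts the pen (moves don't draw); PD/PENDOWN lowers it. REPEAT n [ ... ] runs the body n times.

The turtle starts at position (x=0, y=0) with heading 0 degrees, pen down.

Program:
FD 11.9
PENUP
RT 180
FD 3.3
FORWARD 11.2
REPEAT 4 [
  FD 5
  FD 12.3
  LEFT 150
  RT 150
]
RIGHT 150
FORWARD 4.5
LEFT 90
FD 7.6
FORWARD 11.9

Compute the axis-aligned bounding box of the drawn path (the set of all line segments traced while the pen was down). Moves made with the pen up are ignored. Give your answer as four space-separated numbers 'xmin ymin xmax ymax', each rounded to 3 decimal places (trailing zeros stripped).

Executing turtle program step by step:
Start: pos=(0,0), heading=0, pen down
FD 11.9: (0,0) -> (11.9,0) [heading=0, draw]
PU: pen up
RT 180: heading 0 -> 180
FD 3.3: (11.9,0) -> (8.6,0) [heading=180, move]
FD 11.2: (8.6,0) -> (-2.6,0) [heading=180, move]
REPEAT 4 [
  -- iteration 1/4 --
  FD 5: (-2.6,0) -> (-7.6,0) [heading=180, move]
  FD 12.3: (-7.6,0) -> (-19.9,0) [heading=180, move]
  LT 150: heading 180 -> 330
  RT 150: heading 330 -> 180
  -- iteration 2/4 --
  FD 5: (-19.9,0) -> (-24.9,0) [heading=180, move]
  FD 12.3: (-24.9,0) -> (-37.2,0) [heading=180, move]
  LT 150: heading 180 -> 330
  RT 150: heading 330 -> 180
  -- iteration 3/4 --
  FD 5: (-37.2,0) -> (-42.2,0) [heading=180, move]
  FD 12.3: (-42.2,0) -> (-54.5,0) [heading=180, move]
  LT 150: heading 180 -> 330
  RT 150: heading 330 -> 180
  -- iteration 4/4 --
  FD 5: (-54.5,0) -> (-59.5,0) [heading=180, move]
  FD 12.3: (-59.5,0) -> (-71.8,0) [heading=180, move]
  LT 150: heading 180 -> 330
  RT 150: heading 330 -> 180
]
RT 150: heading 180 -> 30
FD 4.5: (-71.8,0) -> (-67.903,2.25) [heading=30, move]
LT 90: heading 30 -> 120
FD 7.6: (-67.903,2.25) -> (-71.703,8.832) [heading=120, move]
FD 11.9: (-71.703,8.832) -> (-77.653,19.137) [heading=120, move]
Final: pos=(-77.653,19.137), heading=120, 1 segment(s) drawn

Segment endpoints: x in {0, 11.9}, y in {0}
xmin=0, ymin=0, xmax=11.9, ymax=0

Answer: 0 0 11.9 0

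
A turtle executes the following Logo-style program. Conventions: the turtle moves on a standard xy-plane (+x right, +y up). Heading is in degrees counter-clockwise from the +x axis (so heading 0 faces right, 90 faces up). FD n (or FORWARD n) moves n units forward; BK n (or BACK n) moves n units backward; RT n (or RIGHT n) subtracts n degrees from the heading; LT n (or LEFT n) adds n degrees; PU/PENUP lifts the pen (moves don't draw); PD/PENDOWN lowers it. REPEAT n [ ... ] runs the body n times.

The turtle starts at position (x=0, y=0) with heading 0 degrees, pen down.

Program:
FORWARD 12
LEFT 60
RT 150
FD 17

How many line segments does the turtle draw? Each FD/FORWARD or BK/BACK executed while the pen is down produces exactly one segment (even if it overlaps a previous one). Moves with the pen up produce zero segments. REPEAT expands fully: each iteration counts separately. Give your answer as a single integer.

Executing turtle program step by step:
Start: pos=(0,0), heading=0, pen down
FD 12: (0,0) -> (12,0) [heading=0, draw]
LT 60: heading 0 -> 60
RT 150: heading 60 -> 270
FD 17: (12,0) -> (12,-17) [heading=270, draw]
Final: pos=(12,-17), heading=270, 2 segment(s) drawn
Segments drawn: 2

Answer: 2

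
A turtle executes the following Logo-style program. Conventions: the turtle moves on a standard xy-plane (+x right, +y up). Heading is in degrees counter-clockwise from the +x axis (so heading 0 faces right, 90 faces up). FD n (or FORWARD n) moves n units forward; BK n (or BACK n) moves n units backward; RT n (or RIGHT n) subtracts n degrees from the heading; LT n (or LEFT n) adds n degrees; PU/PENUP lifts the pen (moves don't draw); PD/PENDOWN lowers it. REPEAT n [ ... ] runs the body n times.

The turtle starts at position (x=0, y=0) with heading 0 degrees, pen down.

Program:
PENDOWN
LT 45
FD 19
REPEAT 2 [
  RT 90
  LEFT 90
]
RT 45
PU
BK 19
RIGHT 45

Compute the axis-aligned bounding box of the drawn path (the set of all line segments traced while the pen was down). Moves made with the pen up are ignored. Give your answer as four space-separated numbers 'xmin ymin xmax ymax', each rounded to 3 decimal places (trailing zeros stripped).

Answer: 0 0 13.435 13.435

Derivation:
Executing turtle program step by step:
Start: pos=(0,0), heading=0, pen down
PD: pen down
LT 45: heading 0 -> 45
FD 19: (0,0) -> (13.435,13.435) [heading=45, draw]
REPEAT 2 [
  -- iteration 1/2 --
  RT 90: heading 45 -> 315
  LT 90: heading 315 -> 45
  -- iteration 2/2 --
  RT 90: heading 45 -> 315
  LT 90: heading 315 -> 45
]
RT 45: heading 45 -> 0
PU: pen up
BK 19: (13.435,13.435) -> (-5.565,13.435) [heading=0, move]
RT 45: heading 0 -> 315
Final: pos=(-5.565,13.435), heading=315, 1 segment(s) drawn

Segment endpoints: x in {0, 13.435}, y in {0, 13.435}
xmin=0, ymin=0, xmax=13.435, ymax=13.435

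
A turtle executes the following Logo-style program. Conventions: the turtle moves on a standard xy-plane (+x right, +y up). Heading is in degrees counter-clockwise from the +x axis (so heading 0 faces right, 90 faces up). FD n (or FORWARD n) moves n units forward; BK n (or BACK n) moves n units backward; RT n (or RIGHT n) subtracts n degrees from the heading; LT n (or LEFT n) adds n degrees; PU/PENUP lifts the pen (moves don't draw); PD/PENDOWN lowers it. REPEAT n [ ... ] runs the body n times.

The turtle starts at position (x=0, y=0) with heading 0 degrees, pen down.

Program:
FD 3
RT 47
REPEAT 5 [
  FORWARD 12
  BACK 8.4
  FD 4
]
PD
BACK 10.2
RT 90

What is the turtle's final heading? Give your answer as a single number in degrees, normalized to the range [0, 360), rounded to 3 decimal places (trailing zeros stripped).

Answer: 223

Derivation:
Executing turtle program step by step:
Start: pos=(0,0), heading=0, pen down
FD 3: (0,0) -> (3,0) [heading=0, draw]
RT 47: heading 0 -> 313
REPEAT 5 [
  -- iteration 1/5 --
  FD 12: (3,0) -> (11.184,-8.776) [heading=313, draw]
  BK 8.4: (11.184,-8.776) -> (5.455,-2.633) [heading=313, draw]
  FD 4: (5.455,-2.633) -> (8.183,-5.558) [heading=313, draw]
  -- iteration 2/5 --
  FD 12: (8.183,-5.558) -> (16.367,-14.335) [heading=313, draw]
  BK 8.4: (16.367,-14.335) -> (10.638,-8.191) [heading=313, draw]
  FD 4: (10.638,-8.191) -> (13.366,-11.117) [heading=313, draw]
  -- iteration 3/5 --
  FD 12: (13.366,-11.117) -> (21.55,-19.893) [heading=313, draw]
  BK 8.4: (21.55,-19.893) -> (15.822,-13.749) [heading=313, draw]
  FD 4: (15.822,-13.749) -> (18.55,-16.675) [heading=313, draw]
  -- iteration 4/5 --
  FD 12: (18.55,-16.675) -> (26.734,-25.451) [heading=313, draw]
  BK 8.4: (26.734,-25.451) -> (21.005,-19.308) [heading=313, draw]
  FD 4: (21.005,-19.308) -> (23.733,-22.233) [heading=313, draw]
  -- iteration 5/5 --
  FD 12: (23.733,-22.233) -> (31.917,-31.009) [heading=313, draw]
  BK 8.4: (31.917,-31.009) -> (26.188,-24.866) [heading=313, draw]
  FD 4: (26.188,-24.866) -> (28.916,-27.791) [heading=313, draw]
]
PD: pen down
BK 10.2: (28.916,-27.791) -> (21.96,-20.332) [heading=313, draw]
RT 90: heading 313 -> 223
Final: pos=(21.96,-20.332), heading=223, 17 segment(s) drawn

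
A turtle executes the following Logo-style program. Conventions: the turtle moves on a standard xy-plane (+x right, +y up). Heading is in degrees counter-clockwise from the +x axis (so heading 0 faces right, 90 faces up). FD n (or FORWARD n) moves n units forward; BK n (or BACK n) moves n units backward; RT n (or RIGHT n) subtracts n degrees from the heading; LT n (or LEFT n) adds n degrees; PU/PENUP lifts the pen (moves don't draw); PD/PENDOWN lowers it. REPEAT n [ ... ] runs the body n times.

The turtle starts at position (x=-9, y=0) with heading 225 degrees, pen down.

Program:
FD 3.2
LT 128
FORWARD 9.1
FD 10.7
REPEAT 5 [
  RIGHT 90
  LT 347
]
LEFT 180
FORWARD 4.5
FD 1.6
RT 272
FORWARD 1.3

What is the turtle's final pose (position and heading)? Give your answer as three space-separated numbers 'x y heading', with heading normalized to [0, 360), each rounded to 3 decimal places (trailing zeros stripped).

Answer: 13.833 -1.541 106

Derivation:
Executing turtle program step by step:
Start: pos=(-9,0), heading=225, pen down
FD 3.2: (-9,0) -> (-11.263,-2.263) [heading=225, draw]
LT 128: heading 225 -> 353
FD 9.1: (-11.263,-2.263) -> (-2.231,-3.372) [heading=353, draw]
FD 10.7: (-2.231,-3.372) -> (8.39,-4.676) [heading=353, draw]
REPEAT 5 [
  -- iteration 1/5 --
  RT 90: heading 353 -> 263
  LT 347: heading 263 -> 250
  -- iteration 2/5 --
  RT 90: heading 250 -> 160
  LT 347: heading 160 -> 147
  -- iteration 3/5 --
  RT 90: heading 147 -> 57
  LT 347: heading 57 -> 44
  -- iteration 4/5 --
  RT 90: heading 44 -> 314
  LT 347: heading 314 -> 301
  -- iteration 5/5 --
  RT 90: heading 301 -> 211
  LT 347: heading 211 -> 198
]
LT 180: heading 198 -> 18
FD 4.5: (8.39,-4.676) -> (12.669,-3.285) [heading=18, draw]
FD 1.6: (12.669,-3.285) -> (14.191,-2.791) [heading=18, draw]
RT 272: heading 18 -> 106
FD 1.3: (14.191,-2.791) -> (13.833,-1.541) [heading=106, draw]
Final: pos=(13.833,-1.541), heading=106, 6 segment(s) drawn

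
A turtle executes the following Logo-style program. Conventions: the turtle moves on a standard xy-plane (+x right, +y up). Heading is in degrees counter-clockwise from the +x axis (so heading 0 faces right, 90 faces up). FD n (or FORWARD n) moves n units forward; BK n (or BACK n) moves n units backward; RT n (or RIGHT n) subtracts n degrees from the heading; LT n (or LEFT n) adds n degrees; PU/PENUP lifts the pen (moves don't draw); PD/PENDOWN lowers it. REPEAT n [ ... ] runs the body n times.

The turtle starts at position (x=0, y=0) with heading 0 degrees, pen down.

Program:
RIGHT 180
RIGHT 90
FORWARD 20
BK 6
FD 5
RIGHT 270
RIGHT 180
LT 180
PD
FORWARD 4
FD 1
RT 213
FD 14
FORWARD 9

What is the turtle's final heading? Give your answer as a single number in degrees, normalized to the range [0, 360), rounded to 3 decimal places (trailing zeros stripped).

Executing turtle program step by step:
Start: pos=(0,0), heading=0, pen down
RT 180: heading 0 -> 180
RT 90: heading 180 -> 90
FD 20: (0,0) -> (0,20) [heading=90, draw]
BK 6: (0,20) -> (0,14) [heading=90, draw]
FD 5: (0,14) -> (0,19) [heading=90, draw]
RT 270: heading 90 -> 180
RT 180: heading 180 -> 0
LT 180: heading 0 -> 180
PD: pen down
FD 4: (0,19) -> (-4,19) [heading=180, draw]
FD 1: (-4,19) -> (-5,19) [heading=180, draw]
RT 213: heading 180 -> 327
FD 14: (-5,19) -> (6.741,11.375) [heading=327, draw]
FD 9: (6.741,11.375) -> (14.289,6.473) [heading=327, draw]
Final: pos=(14.289,6.473), heading=327, 7 segment(s) drawn

Answer: 327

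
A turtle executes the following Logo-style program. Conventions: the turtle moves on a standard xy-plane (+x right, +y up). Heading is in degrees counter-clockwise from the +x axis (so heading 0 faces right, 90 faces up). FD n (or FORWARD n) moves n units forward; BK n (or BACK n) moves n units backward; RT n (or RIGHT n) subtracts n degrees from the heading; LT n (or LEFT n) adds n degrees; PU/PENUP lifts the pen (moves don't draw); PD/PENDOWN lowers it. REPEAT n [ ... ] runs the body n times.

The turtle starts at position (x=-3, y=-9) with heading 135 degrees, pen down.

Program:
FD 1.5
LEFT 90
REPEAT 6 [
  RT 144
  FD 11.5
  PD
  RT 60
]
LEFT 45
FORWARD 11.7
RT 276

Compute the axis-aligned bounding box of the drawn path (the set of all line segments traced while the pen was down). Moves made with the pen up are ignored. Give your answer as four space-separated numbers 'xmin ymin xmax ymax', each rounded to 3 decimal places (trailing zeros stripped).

Executing turtle program step by step:
Start: pos=(-3,-9), heading=135, pen down
FD 1.5: (-3,-9) -> (-4.061,-7.939) [heading=135, draw]
LT 90: heading 135 -> 225
REPEAT 6 [
  -- iteration 1/6 --
  RT 144: heading 225 -> 81
  FD 11.5: (-4.061,-7.939) -> (-2.262,3.419) [heading=81, draw]
  PD: pen down
  RT 60: heading 81 -> 21
  -- iteration 2/6 --
  RT 144: heading 21 -> 237
  FD 11.5: (-2.262,3.419) -> (-8.525,-6.226) [heading=237, draw]
  PD: pen down
  RT 60: heading 237 -> 177
  -- iteration 3/6 --
  RT 144: heading 177 -> 33
  FD 11.5: (-8.525,-6.226) -> (1.12,0.038) [heading=33, draw]
  PD: pen down
  RT 60: heading 33 -> 333
  -- iteration 4/6 --
  RT 144: heading 333 -> 189
  FD 11.5: (1.12,0.038) -> (-10.239,-1.761) [heading=189, draw]
  PD: pen down
  RT 60: heading 189 -> 129
  -- iteration 5/6 --
  RT 144: heading 129 -> 345
  FD 11.5: (-10.239,-1.761) -> (0.869,-4.738) [heading=345, draw]
  PD: pen down
  RT 60: heading 345 -> 285
  -- iteration 6/6 --
  RT 144: heading 285 -> 141
  FD 11.5: (0.869,-4.738) -> (-8.068,2.499) [heading=141, draw]
  PD: pen down
  RT 60: heading 141 -> 81
]
LT 45: heading 81 -> 126
FD 11.7: (-8.068,2.499) -> (-14.945,11.965) [heading=126, draw]
RT 276: heading 126 -> 210
Final: pos=(-14.945,11.965), heading=210, 8 segment(s) drawn

Segment endpoints: x in {-14.945, -10.239, -8.525, -8.068, -4.061, -3, -2.262, 0.869, 1.12}, y in {-9, -7.939, -6.226, -4.738, -1.761, 0.038, 2.499, 3.419, 11.965}
xmin=-14.945, ymin=-9, xmax=1.12, ymax=11.965

Answer: -14.945 -9 1.12 11.965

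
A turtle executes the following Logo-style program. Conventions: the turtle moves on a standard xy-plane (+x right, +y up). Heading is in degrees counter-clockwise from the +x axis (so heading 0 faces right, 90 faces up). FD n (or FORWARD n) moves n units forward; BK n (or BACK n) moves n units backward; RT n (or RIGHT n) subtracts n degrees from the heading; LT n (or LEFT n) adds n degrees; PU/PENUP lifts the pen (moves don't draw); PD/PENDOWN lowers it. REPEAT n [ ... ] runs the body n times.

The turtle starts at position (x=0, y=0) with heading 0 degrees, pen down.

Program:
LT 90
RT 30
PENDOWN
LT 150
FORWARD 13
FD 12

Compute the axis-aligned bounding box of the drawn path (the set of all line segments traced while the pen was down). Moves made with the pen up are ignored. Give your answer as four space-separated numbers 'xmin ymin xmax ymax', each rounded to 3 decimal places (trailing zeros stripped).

Answer: -21.651 -12.5 0 0

Derivation:
Executing turtle program step by step:
Start: pos=(0,0), heading=0, pen down
LT 90: heading 0 -> 90
RT 30: heading 90 -> 60
PD: pen down
LT 150: heading 60 -> 210
FD 13: (0,0) -> (-11.258,-6.5) [heading=210, draw]
FD 12: (-11.258,-6.5) -> (-21.651,-12.5) [heading=210, draw]
Final: pos=(-21.651,-12.5), heading=210, 2 segment(s) drawn

Segment endpoints: x in {-21.651, -11.258, 0}, y in {-12.5, -6.5, 0}
xmin=-21.651, ymin=-12.5, xmax=0, ymax=0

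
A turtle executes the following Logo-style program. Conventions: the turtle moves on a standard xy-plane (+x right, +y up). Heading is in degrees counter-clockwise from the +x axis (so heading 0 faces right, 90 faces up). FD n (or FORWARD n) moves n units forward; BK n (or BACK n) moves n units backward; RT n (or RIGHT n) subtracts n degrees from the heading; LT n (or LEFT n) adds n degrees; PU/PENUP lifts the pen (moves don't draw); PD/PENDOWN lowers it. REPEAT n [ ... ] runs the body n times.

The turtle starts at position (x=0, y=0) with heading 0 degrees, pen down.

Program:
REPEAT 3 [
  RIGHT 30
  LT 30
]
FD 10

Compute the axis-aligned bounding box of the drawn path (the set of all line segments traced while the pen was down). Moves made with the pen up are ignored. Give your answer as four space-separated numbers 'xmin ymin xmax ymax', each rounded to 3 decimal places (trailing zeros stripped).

Executing turtle program step by step:
Start: pos=(0,0), heading=0, pen down
REPEAT 3 [
  -- iteration 1/3 --
  RT 30: heading 0 -> 330
  LT 30: heading 330 -> 0
  -- iteration 2/3 --
  RT 30: heading 0 -> 330
  LT 30: heading 330 -> 0
  -- iteration 3/3 --
  RT 30: heading 0 -> 330
  LT 30: heading 330 -> 0
]
FD 10: (0,0) -> (10,0) [heading=0, draw]
Final: pos=(10,0), heading=0, 1 segment(s) drawn

Segment endpoints: x in {0, 10}, y in {0}
xmin=0, ymin=0, xmax=10, ymax=0

Answer: 0 0 10 0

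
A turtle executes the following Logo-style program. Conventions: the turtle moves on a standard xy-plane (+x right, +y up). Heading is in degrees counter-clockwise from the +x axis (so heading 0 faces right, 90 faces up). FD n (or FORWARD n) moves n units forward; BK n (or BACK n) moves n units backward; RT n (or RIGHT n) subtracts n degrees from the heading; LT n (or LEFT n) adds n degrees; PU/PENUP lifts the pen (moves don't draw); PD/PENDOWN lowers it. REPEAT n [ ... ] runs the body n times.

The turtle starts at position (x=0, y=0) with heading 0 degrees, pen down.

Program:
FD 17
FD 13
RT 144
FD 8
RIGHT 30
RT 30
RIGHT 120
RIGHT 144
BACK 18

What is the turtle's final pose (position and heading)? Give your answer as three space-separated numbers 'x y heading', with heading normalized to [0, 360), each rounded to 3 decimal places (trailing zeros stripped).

Executing turtle program step by step:
Start: pos=(0,0), heading=0, pen down
FD 17: (0,0) -> (17,0) [heading=0, draw]
FD 13: (17,0) -> (30,0) [heading=0, draw]
RT 144: heading 0 -> 216
FD 8: (30,0) -> (23.528,-4.702) [heading=216, draw]
RT 30: heading 216 -> 186
RT 30: heading 186 -> 156
RT 120: heading 156 -> 36
RT 144: heading 36 -> 252
BK 18: (23.528,-4.702) -> (29.09,12.417) [heading=252, draw]
Final: pos=(29.09,12.417), heading=252, 4 segment(s) drawn

Answer: 29.09 12.417 252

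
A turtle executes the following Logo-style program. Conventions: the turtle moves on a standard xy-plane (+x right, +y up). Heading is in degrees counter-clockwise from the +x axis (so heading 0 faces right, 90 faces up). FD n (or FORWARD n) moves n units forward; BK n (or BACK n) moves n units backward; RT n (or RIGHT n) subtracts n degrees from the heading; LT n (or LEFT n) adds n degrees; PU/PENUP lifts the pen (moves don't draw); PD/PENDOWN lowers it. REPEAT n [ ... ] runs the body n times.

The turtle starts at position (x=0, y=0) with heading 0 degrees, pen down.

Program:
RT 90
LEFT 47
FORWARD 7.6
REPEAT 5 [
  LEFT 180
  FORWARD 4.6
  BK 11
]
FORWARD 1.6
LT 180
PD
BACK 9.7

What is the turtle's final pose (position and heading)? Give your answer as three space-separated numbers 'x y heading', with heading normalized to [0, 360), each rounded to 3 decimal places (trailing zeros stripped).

Executing turtle program step by step:
Start: pos=(0,0), heading=0, pen down
RT 90: heading 0 -> 270
LT 47: heading 270 -> 317
FD 7.6: (0,0) -> (5.558,-5.183) [heading=317, draw]
REPEAT 5 [
  -- iteration 1/5 --
  LT 180: heading 317 -> 137
  FD 4.6: (5.558,-5.183) -> (2.194,-2.046) [heading=137, draw]
  BK 11: (2.194,-2.046) -> (10.239,-9.548) [heading=137, draw]
  -- iteration 2/5 --
  LT 180: heading 137 -> 317
  FD 4.6: (10.239,-9.548) -> (13.603,-12.685) [heading=317, draw]
  BK 11: (13.603,-12.685) -> (5.558,-5.183) [heading=317, draw]
  -- iteration 3/5 --
  LT 180: heading 317 -> 137
  FD 4.6: (5.558,-5.183) -> (2.194,-2.046) [heading=137, draw]
  BK 11: (2.194,-2.046) -> (10.239,-9.548) [heading=137, draw]
  -- iteration 4/5 --
  LT 180: heading 137 -> 317
  FD 4.6: (10.239,-9.548) -> (13.603,-12.685) [heading=317, draw]
  BK 11: (13.603,-12.685) -> (5.558,-5.183) [heading=317, draw]
  -- iteration 5/5 --
  LT 180: heading 317 -> 137
  FD 4.6: (5.558,-5.183) -> (2.194,-2.046) [heading=137, draw]
  BK 11: (2.194,-2.046) -> (10.239,-9.548) [heading=137, draw]
]
FD 1.6: (10.239,-9.548) -> (9.069,-8.457) [heading=137, draw]
LT 180: heading 137 -> 317
PD: pen down
BK 9.7: (9.069,-8.457) -> (1.975,-1.841) [heading=317, draw]
Final: pos=(1.975,-1.841), heading=317, 13 segment(s) drawn

Answer: 1.975 -1.841 317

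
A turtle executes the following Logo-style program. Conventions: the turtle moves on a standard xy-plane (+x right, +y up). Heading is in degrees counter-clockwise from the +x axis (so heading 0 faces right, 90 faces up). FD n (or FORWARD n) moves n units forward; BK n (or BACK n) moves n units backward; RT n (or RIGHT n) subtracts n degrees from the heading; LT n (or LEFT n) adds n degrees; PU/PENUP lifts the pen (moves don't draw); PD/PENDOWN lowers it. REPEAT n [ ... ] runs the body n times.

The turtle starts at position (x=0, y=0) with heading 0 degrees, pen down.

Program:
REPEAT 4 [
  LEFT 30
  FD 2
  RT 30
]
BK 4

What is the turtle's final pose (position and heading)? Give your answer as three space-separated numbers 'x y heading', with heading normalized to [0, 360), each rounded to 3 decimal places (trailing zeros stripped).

Answer: 2.928 4 0

Derivation:
Executing turtle program step by step:
Start: pos=(0,0), heading=0, pen down
REPEAT 4 [
  -- iteration 1/4 --
  LT 30: heading 0 -> 30
  FD 2: (0,0) -> (1.732,1) [heading=30, draw]
  RT 30: heading 30 -> 0
  -- iteration 2/4 --
  LT 30: heading 0 -> 30
  FD 2: (1.732,1) -> (3.464,2) [heading=30, draw]
  RT 30: heading 30 -> 0
  -- iteration 3/4 --
  LT 30: heading 0 -> 30
  FD 2: (3.464,2) -> (5.196,3) [heading=30, draw]
  RT 30: heading 30 -> 0
  -- iteration 4/4 --
  LT 30: heading 0 -> 30
  FD 2: (5.196,3) -> (6.928,4) [heading=30, draw]
  RT 30: heading 30 -> 0
]
BK 4: (6.928,4) -> (2.928,4) [heading=0, draw]
Final: pos=(2.928,4), heading=0, 5 segment(s) drawn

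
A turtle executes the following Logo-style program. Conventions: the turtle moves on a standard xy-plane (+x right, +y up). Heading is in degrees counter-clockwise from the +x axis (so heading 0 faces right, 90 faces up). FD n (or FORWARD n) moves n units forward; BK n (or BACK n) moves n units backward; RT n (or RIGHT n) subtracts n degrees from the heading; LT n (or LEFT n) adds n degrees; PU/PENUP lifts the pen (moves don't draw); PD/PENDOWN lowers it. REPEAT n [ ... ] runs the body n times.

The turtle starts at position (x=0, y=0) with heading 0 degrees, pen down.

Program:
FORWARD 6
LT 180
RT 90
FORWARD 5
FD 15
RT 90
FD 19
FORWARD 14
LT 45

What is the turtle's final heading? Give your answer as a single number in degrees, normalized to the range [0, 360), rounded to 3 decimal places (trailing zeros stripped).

Answer: 45

Derivation:
Executing turtle program step by step:
Start: pos=(0,0), heading=0, pen down
FD 6: (0,0) -> (6,0) [heading=0, draw]
LT 180: heading 0 -> 180
RT 90: heading 180 -> 90
FD 5: (6,0) -> (6,5) [heading=90, draw]
FD 15: (6,5) -> (6,20) [heading=90, draw]
RT 90: heading 90 -> 0
FD 19: (6,20) -> (25,20) [heading=0, draw]
FD 14: (25,20) -> (39,20) [heading=0, draw]
LT 45: heading 0 -> 45
Final: pos=(39,20), heading=45, 5 segment(s) drawn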